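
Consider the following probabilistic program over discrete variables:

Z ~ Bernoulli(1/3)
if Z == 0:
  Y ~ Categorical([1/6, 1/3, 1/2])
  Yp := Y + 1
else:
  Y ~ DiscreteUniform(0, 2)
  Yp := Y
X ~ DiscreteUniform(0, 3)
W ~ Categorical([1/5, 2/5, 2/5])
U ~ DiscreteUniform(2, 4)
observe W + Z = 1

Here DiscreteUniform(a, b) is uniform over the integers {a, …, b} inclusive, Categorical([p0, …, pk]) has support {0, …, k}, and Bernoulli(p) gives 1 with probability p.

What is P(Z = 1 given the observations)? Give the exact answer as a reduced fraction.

P(Z = 1 | obs) = 1/5

Enumerate traces; 72 have nonzero weight after conditioning:
  (Z=0, Y=0, X=0, W=1, U=2) weight 1/270
  (Z=0, Y=0, X=0, W=1, U=3) weight 1/270
  (Z=0, Y=0, X=0, W=1, U=4) weight 1/270
  (Z=0, Y=0, X=1, W=1, U=2) weight 1/270
  (Z=0, Y=0, X=1, W=1, U=3) weight 1/270
  (Z=0, Y=0, X=1, W=1, U=4) weight 1/270
  (Z=0, Y=0, X=2, W=1, U=2) weight 1/270
  (Z=0, Y=0, X=2, W=1, U=3) weight 1/270
  (Z=1, Y=0, X=0, W=0, U=2) weight 1/540
  … 63 more
Group by Z:
  weight(Z=0) = 4/15
  weight(Z=1) = 1/15
Total weight = 4/15 + 1/15 = 1/3
P(Z=0 | obs) = 4/15 / 1/3 = 4/5
P(Z=1 | obs) = 1/15 / 1/3 = 1/5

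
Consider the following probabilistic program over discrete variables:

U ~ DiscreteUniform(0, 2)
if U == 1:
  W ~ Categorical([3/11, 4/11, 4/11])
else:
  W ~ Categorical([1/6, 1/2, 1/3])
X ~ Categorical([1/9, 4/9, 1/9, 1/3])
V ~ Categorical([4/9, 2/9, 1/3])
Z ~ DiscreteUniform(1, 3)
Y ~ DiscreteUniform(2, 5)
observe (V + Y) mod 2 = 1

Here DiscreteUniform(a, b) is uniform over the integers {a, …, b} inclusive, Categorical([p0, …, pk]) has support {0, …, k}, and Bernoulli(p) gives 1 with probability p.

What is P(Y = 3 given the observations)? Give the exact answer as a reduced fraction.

Enumerate traces; 648 have nonzero weight after conditioning:
  (U=0, W=0, X=0, V=0, Z=1, Y=3) weight 1/4374
  (U=0, W=0, X=0, V=0, Z=1, Y=5) weight 1/4374
  (U=0, W=0, X=0, V=0, Z=2, Y=3) weight 1/4374
  (U=0, W=0, X=0, V=0, Z=2, Y=5) weight 1/4374
  (U=0, W=0, X=0, V=0, Z=3, Y=3) weight 1/4374
  (U=0, W=0, X=0, V=0, Z=3, Y=5) weight 1/4374
  (U=0, W=0, X=0, V=1, Z=1, Y=2) weight 1/8748
  (U=0, W=0, X=0, V=1, Z=1, Y=4) weight 1/8748
  … 640 more
Group by Y:
  weight(Y=2) = 1/18
  weight(Y=3) = 7/36
  weight(Y=4) = 1/18
  weight(Y=5) = 7/36
Total weight = 1/18 + 7/36 + 1/18 + 7/36 = 1/2
P(Y=2 | obs) = 1/18 / 1/2 = 1/9
P(Y=3 | obs) = 7/36 / 1/2 = 7/18
P(Y=4 | obs) = 1/18 / 1/2 = 1/9
P(Y=5 | obs) = 7/36 / 1/2 = 7/18

P(Y = 3 | obs) = 7/18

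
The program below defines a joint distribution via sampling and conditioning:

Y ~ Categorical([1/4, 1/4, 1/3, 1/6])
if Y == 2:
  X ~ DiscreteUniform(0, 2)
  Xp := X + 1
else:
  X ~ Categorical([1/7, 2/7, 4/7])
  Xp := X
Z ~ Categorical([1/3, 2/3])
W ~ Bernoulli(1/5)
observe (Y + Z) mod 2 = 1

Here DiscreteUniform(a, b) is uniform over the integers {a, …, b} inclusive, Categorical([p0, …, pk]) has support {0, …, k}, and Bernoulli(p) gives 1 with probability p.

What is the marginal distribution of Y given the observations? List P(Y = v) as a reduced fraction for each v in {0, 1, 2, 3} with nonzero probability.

Enumerate traces; 24 have nonzero weight after conditioning:
  (Y=0, X=0, Z=1, W=0) weight 2/105
  (Y=0, X=0, Z=1, W=1) weight 1/210
  (Y=0, X=1, Z=1, W=0) weight 4/105
  (Y=0, X=1, Z=1, W=1) weight 1/105
  (Y=0, X=2, Z=1, W=0) weight 8/105
  (Y=0, X=2, Z=1, W=1) weight 2/105
  (Y=1, X=0, Z=0, W=0) weight 1/105
  (Y=1, X=0, Z=0, W=1) weight 1/420
  (Y=2, X=0, Z=1, W=0) weight 8/135
  (Y=3, X=0, Z=0, W=0) weight 2/315
  … 14 more
Group by Y:
  weight(Y=0) = 1/6
  weight(Y=1) = 1/12
  weight(Y=2) = 2/9
  weight(Y=3) = 1/18
Total weight = 1/6 + 1/12 + 2/9 + 1/18 = 19/36
P(Y=0 | obs) = 1/6 / 19/36 = 6/19
P(Y=1 | obs) = 1/12 / 19/36 = 3/19
P(Y=2 | obs) = 2/9 / 19/36 = 8/19
P(Y=3 | obs) = 1/18 / 19/36 = 2/19

P(Y=0) = 6/19, P(Y=1) = 3/19, P(Y=2) = 8/19, P(Y=3) = 2/19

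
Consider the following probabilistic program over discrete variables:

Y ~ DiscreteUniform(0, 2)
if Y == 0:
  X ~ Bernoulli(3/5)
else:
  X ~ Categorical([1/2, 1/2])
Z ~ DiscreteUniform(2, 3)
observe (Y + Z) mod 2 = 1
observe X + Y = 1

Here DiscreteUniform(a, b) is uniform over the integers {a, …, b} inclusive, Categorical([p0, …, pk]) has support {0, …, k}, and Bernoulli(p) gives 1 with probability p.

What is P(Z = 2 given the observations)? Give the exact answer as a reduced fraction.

Enumerate traces; 2 have nonzero weight after conditioning:
  (Y=0, X=1, Z=3) weight 1/10
  (Y=1, X=0, Z=2) weight 1/12
Group by Z:
  weight(Z=2) = 1/12
  weight(Z=3) = 1/10
Total weight = 1/12 + 1/10 = 11/60
P(Z=2 | obs) = 1/12 / 11/60 = 5/11
P(Z=3 | obs) = 1/10 / 11/60 = 6/11

P(Z = 2 | obs) = 5/11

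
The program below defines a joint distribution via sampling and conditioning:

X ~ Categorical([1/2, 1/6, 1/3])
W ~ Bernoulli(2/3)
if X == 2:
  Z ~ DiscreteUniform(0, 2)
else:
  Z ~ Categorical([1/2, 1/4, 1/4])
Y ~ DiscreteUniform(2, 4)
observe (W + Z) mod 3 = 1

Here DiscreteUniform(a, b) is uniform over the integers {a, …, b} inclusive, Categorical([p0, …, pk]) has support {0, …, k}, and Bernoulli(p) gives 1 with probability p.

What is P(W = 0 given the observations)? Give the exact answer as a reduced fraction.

P(W = 0 | obs) = 5/21

Enumerate traces; 18 have nonzero weight after conditioning:
  (X=0, W=0, Z=1, Y=2) weight 1/72
  (X=0, W=0, Z=1, Y=3) weight 1/72
  (X=0, W=0, Z=1, Y=4) weight 1/72
  (X=0, W=1, Z=0, Y=2) weight 1/18
  (X=0, W=1, Z=0, Y=3) weight 1/18
  (X=0, W=1, Z=0, Y=4) weight 1/18
  (X=1, W=0, Z=1, Y=2) weight 1/216
  (X=1, W=0, Z=1, Y=3) weight 1/216
  … 10 more
Group by W:
  weight(W=0) = 5/54
  weight(W=1) = 8/27
Total weight = 5/54 + 8/27 = 7/18
P(W=0 | obs) = 5/54 / 7/18 = 5/21
P(W=1 | obs) = 8/27 / 7/18 = 16/21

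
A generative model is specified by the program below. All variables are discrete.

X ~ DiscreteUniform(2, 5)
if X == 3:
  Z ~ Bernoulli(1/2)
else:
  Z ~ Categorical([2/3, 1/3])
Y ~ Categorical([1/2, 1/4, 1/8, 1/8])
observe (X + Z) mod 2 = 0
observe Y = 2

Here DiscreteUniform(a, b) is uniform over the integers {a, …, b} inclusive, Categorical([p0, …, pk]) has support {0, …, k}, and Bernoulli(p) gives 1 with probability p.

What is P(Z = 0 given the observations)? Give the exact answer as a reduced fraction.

P(Z = 0 | obs) = 8/13

Enumerate traces; 4 have nonzero weight after conditioning:
  (X=2, Z=0, Y=2) weight 1/48
  (X=3, Z=1, Y=2) weight 1/64
  (X=4, Z=0, Y=2) weight 1/48
  (X=5, Z=1, Y=2) weight 1/96
Group by Z:
  weight(Z=0) = 1/24
  weight(Z=1) = 5/192
Total weight = 1/24 + 5/192 = 13/192
P(Z=0 | obs) = 1/24 / 13/192 = 8/13
P(Z=1 | obs) = 5/192 / 13/192 = 5/13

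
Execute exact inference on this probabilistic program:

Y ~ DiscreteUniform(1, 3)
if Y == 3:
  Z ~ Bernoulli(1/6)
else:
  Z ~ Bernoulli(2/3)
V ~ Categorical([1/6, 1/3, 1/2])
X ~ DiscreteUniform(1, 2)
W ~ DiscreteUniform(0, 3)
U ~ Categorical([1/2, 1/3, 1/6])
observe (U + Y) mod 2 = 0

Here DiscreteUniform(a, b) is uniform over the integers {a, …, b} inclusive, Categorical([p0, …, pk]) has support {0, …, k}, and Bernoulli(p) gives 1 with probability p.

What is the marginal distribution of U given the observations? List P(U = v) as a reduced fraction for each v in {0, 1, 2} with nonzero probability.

P(U=0) = 3/8, P(U=1) = 1/2, P(U=2) = 1/8

Enumerate traces; 192 have nonzero weight after conditioning:
  (Y=1, Z=0, V=0, X=1, W=0, U=1) weight 1/1296
  (Y=1, Z=0, V=0, X=1, W=1, U=1) weight 1/1296
  (Y=1, Z=0, V=0, X=1, W=2, U=1) weight 1/1296
  (Y=1, Z=0, V=0, X=1, W=3, U=1) weight 1/1296
  (Y=1, Z=0, V=0, X=2, W=0, U=1) weight 1/1296
  (Y=1, Z=0, V=0, X=2, W=1, U=1) weight 1/1296
  (Y=1, Z=0, V=0, X=2, W=2, U=1) weight 1/1296
  (Y=1, Z=0, V=0, X=2, W=3, U=1) weight 1/1296
  (Y=2, Z=0, V=0, X=1, W=0, U=0) weight 1/864
  (Y=2, Z=0, V=0, X=1, W=0, U=2) weight 1/2592
  … 182 more
Group by U:
  weight(U=0) = 1/6
  weight(U=1) = 2/9
  weight(U=2) = 1/18
Total weight = 1/6 + 2/9 + 1/18 = 4/9
P(U=0 | obs) = 1/6 / 4/9 = 3/8
P(U=1 | obs) = 2/9 / 4/9 = 1/2
P(U=2 | obs) = 1/18 / 4/9 = 1/8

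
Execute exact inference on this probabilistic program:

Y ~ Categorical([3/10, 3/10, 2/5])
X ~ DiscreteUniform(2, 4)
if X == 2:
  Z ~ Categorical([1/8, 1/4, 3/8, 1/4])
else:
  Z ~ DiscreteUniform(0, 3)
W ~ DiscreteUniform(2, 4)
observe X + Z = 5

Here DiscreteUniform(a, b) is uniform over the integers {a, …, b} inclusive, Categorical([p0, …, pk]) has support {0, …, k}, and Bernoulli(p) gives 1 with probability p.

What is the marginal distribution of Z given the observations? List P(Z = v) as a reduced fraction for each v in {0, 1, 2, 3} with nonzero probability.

P(Z=1) = 1/3, P(Z=2) = 1/3, P(Z=3) = 1/3

Enumerate traces; 27 have nonzero weight after conditioning:
  (Y=0, X=2, Z=3, W=2) weight 1/120
  (Y=0, X=2, Z=3, W=3) weight 1/120
  (Y=0, X=2, Z=3, W=4) weight 1/120
  (Y=0, X=3, Z=2, W=2) weight 1/120
  (Y=0, X=3, Z=2, W=3) weight 1/120
  (Y=0, X=3, Z=2, W=4) weight 1/120
  (Y=0, X=4, Z=1, W=2) weight 1/120
  (Y=0, X=4, Z=1, W=3) weight 1/120
  … 19 more
Group by Z:
  weight(Z=1) = 1/12
  weight(Z=2) = 1/12
  weight(Z=3) = 1/12
Total weight = 1/12 + 1/12 + 1/12 = 1/4
P(Z=1 | obs) = 1/12 / 1/4 = 1/3
P(Z=2 | obs) = 1/12 / 1/4 = 1/3
P(Z=3 | obs) = 1/12 / 1/4 = 1/3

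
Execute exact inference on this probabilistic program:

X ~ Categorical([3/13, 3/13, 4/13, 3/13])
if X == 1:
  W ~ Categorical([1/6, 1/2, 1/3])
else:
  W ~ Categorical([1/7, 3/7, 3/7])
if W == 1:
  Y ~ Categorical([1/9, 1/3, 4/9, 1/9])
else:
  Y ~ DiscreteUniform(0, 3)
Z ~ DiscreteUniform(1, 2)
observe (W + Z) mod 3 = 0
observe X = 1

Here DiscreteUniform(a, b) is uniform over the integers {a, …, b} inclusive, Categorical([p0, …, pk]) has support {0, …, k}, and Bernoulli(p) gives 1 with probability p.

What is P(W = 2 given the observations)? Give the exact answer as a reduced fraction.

P(W = 2 | obs) = 2/5

Enumerate traces; 8 have nonzero weight after conditioning:
  (X=1, W=1, Y=0, Z=2) weight 1/156
  (X=1, W=1, Y=1, Z=2) weight 1/52
  (X=1, W=1, Y=2, Z=2) weight 1/39
  (X=1, W=1, Y=3, Z=2) weight 1/156
  (X=1, W=2, Y=0, Z=1) weight 1/104
  (X=1, W=2, Y=1, Z=1) weight 1/104
  (X=1, W=2, Y=2, Z=1) weight 1/104
  (X=1, W=2, Y=3, Z=1) weight 1/104
Group by W:
  weight(W=1) = 3/52
  weight(W=2) = 1/26
Total weight = 3/52 + 1/26 = 5/52
P(W=1 | obs) = 3/52 / 5/52 = 3/5
P(W=2 | obs) = 1/26 / 5/52 = 2/5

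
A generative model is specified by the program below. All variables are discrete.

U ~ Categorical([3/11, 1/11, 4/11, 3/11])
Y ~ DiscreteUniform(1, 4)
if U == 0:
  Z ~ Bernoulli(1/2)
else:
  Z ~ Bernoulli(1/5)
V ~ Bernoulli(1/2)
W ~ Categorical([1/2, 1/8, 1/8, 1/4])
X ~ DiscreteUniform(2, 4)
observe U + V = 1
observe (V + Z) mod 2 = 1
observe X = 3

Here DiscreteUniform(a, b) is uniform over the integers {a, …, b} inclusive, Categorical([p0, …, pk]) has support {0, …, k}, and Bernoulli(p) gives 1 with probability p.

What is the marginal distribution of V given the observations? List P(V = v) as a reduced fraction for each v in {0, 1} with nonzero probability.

Enumerate traces; 32 have nonzero weight after conditioning:
  (U=0, Y=1, Z=0, V=1, W=0, X=3) weight 1/352
  (U=0, Y=1, Z=0, V=1, W=1, X=3) weight 1/1408
  (U=0, Y=1, Z=0, V=1, W=2, X=3) weight 1/1408
  (U=0, Y=1, Z=0, V=1, W=3, X=3) weight 1/704
  (U=0, Y=2, Z=0, V=1, W=0, X=3) weight 1/352
  (U=0, Y=2, Z=0, V=1, W=1, X=3) weight 1/1408
  (U=0, Y=2, Z=0, V=1, W=2, X=3) weight 1/1408
  (U=0, Y=2, Z=0, V=1, W=3, X=3) weight 1/704
  (U=1, Y=1, Z=1, V=0, W=0, X=3) weight 1/2640
  … 23 more
Group by V:
  weight(V=0) = 1/330
  weight(V=1) = 1/44
Total weight = 1/330 + 1/44 = 17/660
P(V=0 | obs) = 1/330 / 17/660 = 2/17
P(V=1 | obs) = 1/44 / 17/660 = 15/17

P(V=0) = 2/17, P(V=1) = 15/17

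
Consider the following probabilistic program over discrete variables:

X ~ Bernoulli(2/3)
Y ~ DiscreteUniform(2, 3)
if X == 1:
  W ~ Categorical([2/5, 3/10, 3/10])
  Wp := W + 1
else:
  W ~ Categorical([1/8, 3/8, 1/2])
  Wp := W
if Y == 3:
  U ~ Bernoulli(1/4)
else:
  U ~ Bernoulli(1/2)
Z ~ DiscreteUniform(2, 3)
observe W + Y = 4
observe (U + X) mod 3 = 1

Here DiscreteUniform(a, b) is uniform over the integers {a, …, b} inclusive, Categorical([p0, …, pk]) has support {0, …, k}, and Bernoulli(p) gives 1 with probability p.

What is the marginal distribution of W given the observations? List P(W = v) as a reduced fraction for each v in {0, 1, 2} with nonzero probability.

P(W=1) = 87/175, P(W=2) = 88/175

Enumerate traces; 8 have nonzero weight after conditioning:
  (X=0, Y=2, W=2, U=1, Z=2) weight 1/48
  (X=0, Y=2, W=2, U=1, Z=3) weight 1/48
  (X=0, Y=3, W=1, U=1, Z=2) weight 1/128
  (X=0, Y=3, W=1, U=1, Z=3) weight 1/128
  (X=1, Y=2, W=2, U=0, Z=2) weight 1/40
  (X=1, Y=2, W=2, U=0, Z=3) weight 1/40
  (X=1, Y=3, W=1, U=0, Z=2) weight 3/80
  (X=1, Y=3, W=1, U=0, Z=3) weight 3/80
Group by W:
  weight(W=1) = 29/320
  weight(W=2) = 11/120
Total weight = 29/320 + 11/120 = 35/192
P(W=1 | obs) = 29/320 / 35/192 = 87/175
P(W=2 | obs) = 11/120 / 35/192 = 88/175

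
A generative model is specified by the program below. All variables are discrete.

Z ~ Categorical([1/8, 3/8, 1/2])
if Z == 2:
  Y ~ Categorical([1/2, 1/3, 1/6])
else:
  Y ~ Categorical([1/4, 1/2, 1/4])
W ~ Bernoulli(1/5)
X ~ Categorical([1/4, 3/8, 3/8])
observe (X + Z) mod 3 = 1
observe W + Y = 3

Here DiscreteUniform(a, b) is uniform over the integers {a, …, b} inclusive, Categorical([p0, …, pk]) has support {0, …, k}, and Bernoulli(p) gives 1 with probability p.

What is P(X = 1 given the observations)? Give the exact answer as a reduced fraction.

P(X = 1 | obs) = 3/17

Enumerate traces; 3 have nonzero weight after conditioning:
  (Z=0, Y=2, W=1, X=1) weight 3/1280
  (Z=1, Y=2, W=1, X=0) weight 3/640
  (Z=2, Y=2, W=1, X=2) weight 1/160
Group by X:
  weight(X=0) = 3/640
  weight(X=1) = 3/1280
  weight(X=2) = 1/160
Total weight = 3/640 + 3/1280 + 1/160 = 17/1280
P(X=0 | obs) = 3/640 / 17/1280 = 6/17
P(X=1 | obs) = 3/1280 / 17/1280 = 3/17
P(X=2 | obs) = 1/160 / 17/1280 = 8/17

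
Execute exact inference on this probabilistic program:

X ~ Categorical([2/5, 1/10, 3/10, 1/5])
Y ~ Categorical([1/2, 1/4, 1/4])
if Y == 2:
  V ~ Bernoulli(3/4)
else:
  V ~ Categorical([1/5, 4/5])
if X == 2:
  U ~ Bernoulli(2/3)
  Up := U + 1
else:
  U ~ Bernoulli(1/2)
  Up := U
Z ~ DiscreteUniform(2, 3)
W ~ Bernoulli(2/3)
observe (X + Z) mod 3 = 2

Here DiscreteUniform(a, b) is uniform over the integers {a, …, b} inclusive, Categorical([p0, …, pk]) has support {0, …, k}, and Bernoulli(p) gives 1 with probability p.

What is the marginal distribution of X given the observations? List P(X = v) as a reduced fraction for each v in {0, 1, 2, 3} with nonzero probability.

Enumerate traces; 72 have nonzero weight after conditioning:
  (X=0, Y=0, V=0, U=0, Z=2, W=0) weight 1/300
  (X=0, Y=0, V=0, U=0, Z=2, W=1) weight 1/150
  (X=0, Y=0, V=0, U=1, Z=2, W=0) weight 1/300
  (X=0, Y=0, V=0, U=1, Z=2, W=1) weight 1/150
  (X=0, Y=0, V=1, U=0, Z=2, W=0) weight 1/75
  (X=0, Y=0, V=1, U=0, Z=2, W=1) weight 2/75
  (X=0, Y=0, V=1, U=1, Z=2, W=0) weight 1/75
  (X=0, Y=0, V=1, U=1, Z=2, W=1) weight 2/75
  (X=2, Y=0, V=0, U=0, Z=3, W=0) weight 1/600
  (X=3, Y=0, V=0, U=0, Z=2, W=0) weight 1/600
  … 62 more
Group by X:
  weight(X=0) = 1/5
  weight(X=2) = 3/20
  weight(X=3) = 1/10
Total weight = 1/5 + 3/20 + 1/10 = 9/20
P(X=0 | obs) = 1/5 / 9/20 = 4/9
P(X=2 | obs) = 3/20 / 9/20 = 1/3
P(X=3 | obs) = 1/10 / 9/20 = 2/9

P(X=0) = 4/9, P(X=2) = 1/3, P(X=3) = 2/9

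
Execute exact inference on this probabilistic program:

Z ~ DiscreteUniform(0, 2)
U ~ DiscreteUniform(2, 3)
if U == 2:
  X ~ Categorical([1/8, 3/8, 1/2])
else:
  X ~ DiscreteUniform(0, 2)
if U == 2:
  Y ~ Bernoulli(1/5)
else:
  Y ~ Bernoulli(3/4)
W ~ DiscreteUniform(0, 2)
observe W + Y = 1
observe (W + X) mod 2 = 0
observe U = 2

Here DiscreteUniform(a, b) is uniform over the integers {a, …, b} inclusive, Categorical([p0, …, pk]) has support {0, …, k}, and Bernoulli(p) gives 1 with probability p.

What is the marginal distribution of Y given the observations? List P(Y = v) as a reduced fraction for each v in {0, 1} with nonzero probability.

P(Y=0) = 12/17, P(Y=1) = 5/17

Enumerate traces; 9 have nonzero weight after conditioning:
  (Z=0, U=2, X=0, Y=1, W=0) weight 1/720
  (Z=0, U=2, X=1, Y=0, W=1) weight 1/60
  (Z=0, U=2, X=2, Y=1, W=0) weight 1/180
  (Z=1, U=2, X=0, Y=1, W=0) weight 1/720
  (Z=1, U=2, X=1, Y=0, W=1) weight 1/60
  (Z=1, U=2, X=2, Y=1, W=0) weight 1/180
  (Z=2, U=2, X=0, Y=1, W=0) weight 1/720
  (Z=2, U=2, X=1, Y=0, W=1) weight 1/60
  … 1 more
Group by Y:
  weight(Y=0) = 1/20
  weight(Y=1) = 1/48
Total weight = 1/20 + 1/48 = 17/240
P(Y=0 | obs) = 1/20 / 17/240 = 12/17
P(Y=1 | obs) = 1/48 / 17/240 = 5/17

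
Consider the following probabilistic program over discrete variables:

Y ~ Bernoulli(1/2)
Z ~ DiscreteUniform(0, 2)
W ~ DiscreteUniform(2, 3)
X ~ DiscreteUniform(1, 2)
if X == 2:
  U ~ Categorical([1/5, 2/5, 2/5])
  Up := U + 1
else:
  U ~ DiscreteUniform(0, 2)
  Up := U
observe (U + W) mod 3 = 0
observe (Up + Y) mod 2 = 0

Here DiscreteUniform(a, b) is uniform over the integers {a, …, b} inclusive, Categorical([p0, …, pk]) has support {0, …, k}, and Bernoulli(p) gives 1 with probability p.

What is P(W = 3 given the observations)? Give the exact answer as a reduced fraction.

P(W = 3 | obs) = 8/19

Enumerate traces; 12 have nonzero weight after conditioning:
  (Y=0, Z=0, W=2, X=2, U=1) weight 1/60
  (Y=0, Z=0, W=3, X=1, U=0) weight 1/72
  (Y=0, Z=1, W=2, X=2, U=1) weight 1/60
  (Y=0, Z=1, W=3, X=1, U=0) weight 1/72
  (Y=0, Z=2, W=2, X=2, U=1) weight 1/60
  (Y=0, Z=2, W=3, X=1, U=0) weight 1/72
  (Y=1, Z=0, W=2, X=1, U=1) weight 1/72
  (Y=1, Z=0, W=3, X=2, U=0) weight 1/120
  … 4 more
Group by W:
  weight(W=2) = 11/120
  weight(W=3) = 1/15
Total weight = 11/120 + 1/15 = 19/120
P(W=2 | obs) = 11/120 / 19/120 = 11/19
P(W=3 | obs) = 1/15 / 19/120 = 8/19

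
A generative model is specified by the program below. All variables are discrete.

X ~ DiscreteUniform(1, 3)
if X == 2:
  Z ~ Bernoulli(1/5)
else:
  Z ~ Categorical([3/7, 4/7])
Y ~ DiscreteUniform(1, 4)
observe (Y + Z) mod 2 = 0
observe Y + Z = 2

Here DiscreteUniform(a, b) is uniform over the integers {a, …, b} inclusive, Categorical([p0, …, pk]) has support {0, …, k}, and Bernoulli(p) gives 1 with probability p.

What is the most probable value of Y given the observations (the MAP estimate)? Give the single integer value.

Enumerate traces; 6 have nonzero weight after conditioning:
  (X=1, Z=0, Y=2) weight 1/28
  (X=1, Z=1, Y=1) weight 1/21
  (X=2, Z=0, Y=2) weight 1/15
  (X=2, Z=1, Y=1) weight 1/60
  (X=3, Z=0, Y=2) weight 1/28
  (X=3, Z=1, Y=1) weight 1/21
Group by Y:
  weight(Y=1) = 47/420
  weight(Y=2) = 29/210
Total weight = 47/420 + 29/210 = 1/4
P(Y=1 | obs) = 47/420 / 1/4 = 47/105
P(Y=2 | obs) = 29/210 / 1/4 = 58/105
argmax = 2

argmax_v P(Y = v | obs) = 2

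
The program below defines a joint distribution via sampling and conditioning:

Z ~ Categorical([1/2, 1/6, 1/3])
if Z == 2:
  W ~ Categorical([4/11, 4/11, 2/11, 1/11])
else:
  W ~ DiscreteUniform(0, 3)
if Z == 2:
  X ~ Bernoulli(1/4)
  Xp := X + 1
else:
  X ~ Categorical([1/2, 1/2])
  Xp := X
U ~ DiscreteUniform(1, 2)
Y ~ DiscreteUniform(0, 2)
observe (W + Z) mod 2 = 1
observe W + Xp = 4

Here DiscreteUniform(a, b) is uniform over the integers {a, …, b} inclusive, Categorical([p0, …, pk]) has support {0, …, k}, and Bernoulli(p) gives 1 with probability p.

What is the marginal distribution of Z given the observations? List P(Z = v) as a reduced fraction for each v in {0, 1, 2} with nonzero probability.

Enumerate traces; 12 have nonzero weight after conditioning:
  (Z=0, W=3, X=1, U=1, Y=0) weight 1/96
  (Z=0, W=3, X=1, U=1, Y=1) weight 1/96
  (Z=0, W=3, X=1, U=1, Y=2) weight 1/96
  (Z=0, W=3, X=1, U=2, Y=0) weight 1/96
  (Z=0, W=3, X=1, U=2, Y=1) weight 1/96
  (Z=0, W=3, X=1, U=2, Y=2) weight 1/96
  (Z=2, W=3, X=0, U=1, Y=0) weight 1/264
  (Z=2, W=3, X=0, U=1, Y=1) weight 1/264
  … 4 more
Group by Z:
  weight(Z=0) = 1/16
  weight(Z=2) = 1/44
Total weight = 1/16 + 1/44 = 15/176
P(Z=0 | obs) = 1/16 / 15/176 = 11/15
P(Z=2 | obs) = 1/44 / 15/176 = 4/15

P(Z=0) = 11/15, P(Z=2) = 4/15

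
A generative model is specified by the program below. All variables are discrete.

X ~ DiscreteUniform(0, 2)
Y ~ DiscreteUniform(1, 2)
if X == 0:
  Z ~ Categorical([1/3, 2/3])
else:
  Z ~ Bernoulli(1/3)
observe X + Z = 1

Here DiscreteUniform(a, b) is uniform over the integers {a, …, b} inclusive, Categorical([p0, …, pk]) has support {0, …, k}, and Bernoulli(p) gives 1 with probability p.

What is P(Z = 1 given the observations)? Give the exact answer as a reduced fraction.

Enumerate traces; 4 have nonzero weight after conditioning:
  (X=0, Y=1, Z=1) weight 1/9
  (X=0, Y=2, Z=1) weight 1/9
  (X=1, Y=1, Z=0) weight 1/9
  (X=1, Y=2, Z=0) weight 1/9
Group by Z:
  weight(Z=0) = 2/9
  weight(Z=1) = 2/9
Total weight = 2/9 + 2/9 = 4/9
P(Z=0 | obs) = 2/9 / 4/9 = 1/2
P(Z=1 | obs) = 2/9 / 4/9 = 1/2

P(Z = 1 | obs) = 1/2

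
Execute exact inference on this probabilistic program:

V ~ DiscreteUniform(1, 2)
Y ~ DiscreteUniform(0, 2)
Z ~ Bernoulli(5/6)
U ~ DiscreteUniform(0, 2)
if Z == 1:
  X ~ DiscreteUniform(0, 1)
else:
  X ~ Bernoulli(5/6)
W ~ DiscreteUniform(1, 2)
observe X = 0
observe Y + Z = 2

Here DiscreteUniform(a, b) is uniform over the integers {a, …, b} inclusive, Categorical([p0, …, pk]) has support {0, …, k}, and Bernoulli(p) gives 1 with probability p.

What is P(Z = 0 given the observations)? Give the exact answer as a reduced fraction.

Enumerate traces; 24 have nonzero weight after conditioning:
  (V=1, Y=1, Z=1, U=0, X=0, W=1) weight 5/432
  (V=1, Y=1, Z=1, U=0, X=0, W=2) weight 5/432
  (V=1, Y=1, Z=1, U=1, X=0, W=1) weight 5/432
  (V=1, Y=1, Z=1, U=1, X=0, W=2) weight 5/432
  (V=1, Y=1, Z=1, U=2, X=0, W=1) weight 5/432
  (V=1, Y=1, Z=1, U=2, X=0, W=2) weight 5/432
  (V=1, Y=2, Z=0, U=0, X=0, W=1) weight 1/1296
  (V=1, Y=2, Z=0, U=0, X=0, W=2) weight 1/1296
  … 16 more
Group by Z:
  weight(Z=0) = 1/108
  weight(Z=1) = 5/36
Total weight = 1/108 + 5/36 = 4/27
P(Z=0 | obs) = 1/108 / 4/27 = 1/16
P(Z=1 | obs) = 5/36 / 4/27 = 15/16

P(Z = 0 | obs) = 1/16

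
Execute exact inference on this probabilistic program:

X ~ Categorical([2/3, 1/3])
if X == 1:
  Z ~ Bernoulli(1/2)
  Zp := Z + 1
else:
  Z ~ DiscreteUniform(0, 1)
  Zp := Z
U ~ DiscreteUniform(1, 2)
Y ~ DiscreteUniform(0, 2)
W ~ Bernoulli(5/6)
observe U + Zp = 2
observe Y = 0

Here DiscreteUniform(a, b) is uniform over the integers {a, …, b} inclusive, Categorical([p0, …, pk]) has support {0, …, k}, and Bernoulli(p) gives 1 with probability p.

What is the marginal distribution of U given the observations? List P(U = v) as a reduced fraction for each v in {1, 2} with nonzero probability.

Enumerate traces; 6 have nonzero weight after conditioning:
  (X=0, Z=0, U=2, Y=0, W=0) weight 1/108
  (X=0, Z=0, U=2, Y=0, W=1) weight 5/108
  (X=0, Z=1, U=1, Y=0, W=0) weight 1/108
  (X=0, Z=1, U=1, Y=0, W=1) weight 5/108
  (X=1, Z=0, U=1, Y=0, W=0) weight 1/216
  (X=1, Z=0, U=1, Y=0, W=1) weight 5/216
Group by U:
  weight(U=1) = 1/12
  weight(U=2) = 1/18
Total weight = 1/12 + 1/18 = 5/36
P(U=1 | obs) = 1/12 / 5/36 = 3/5
P(U=2 | obs) = 1/18 / 5/36 = 2/5

P(U=1) = 3/5, P(U=2) = 2/5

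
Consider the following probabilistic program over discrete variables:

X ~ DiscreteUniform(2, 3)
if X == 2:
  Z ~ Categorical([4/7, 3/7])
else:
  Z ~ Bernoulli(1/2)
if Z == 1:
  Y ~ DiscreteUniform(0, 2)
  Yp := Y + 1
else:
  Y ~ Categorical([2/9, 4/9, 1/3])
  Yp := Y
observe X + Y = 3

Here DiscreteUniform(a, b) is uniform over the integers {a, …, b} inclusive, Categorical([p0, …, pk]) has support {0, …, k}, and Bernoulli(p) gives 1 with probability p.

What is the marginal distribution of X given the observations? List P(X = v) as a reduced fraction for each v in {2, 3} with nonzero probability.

Enumerate traces; 4 have nonzero weight after conditioning:
  (X=2, Z=0, Y=1) weight 8/63
  (X=2, Z=1, Y=1) weight 1/14
  (X=3, Z=0, Y=0) weight 1/18
  (X=3, Z=1, Y=0) weight 1/12
Group by X:
  weight(X=2) = 25/126
  weight(X=3) = 5/36
Total weight = 25/126 + 5/36 = 85/252
P(X=2 | obs) = 25/126 / 85/252 = 10/17
P(X=3 | obs) = 5/36 / 85/252 = 7/17

P(X=2) = 10/17, P(X=3) = 7/17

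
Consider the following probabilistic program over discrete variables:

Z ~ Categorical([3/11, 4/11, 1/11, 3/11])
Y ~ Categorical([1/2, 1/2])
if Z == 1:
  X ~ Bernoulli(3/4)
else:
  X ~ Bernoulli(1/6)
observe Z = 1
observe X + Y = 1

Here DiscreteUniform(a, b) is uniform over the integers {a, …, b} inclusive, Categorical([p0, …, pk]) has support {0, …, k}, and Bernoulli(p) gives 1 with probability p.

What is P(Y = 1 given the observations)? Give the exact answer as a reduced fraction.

P(Y = 1 | obs) = 1/4

Enumerate traces; 2 have nonzero weight after conditioning:
  (Z=1, Y=0, X=1) weight 3/22
  (Z=1, Y=1, X=0) weight 1/22
Group by Y:
  weight(Y=0) = 3/22
  weight(Y=1) = 1/22
Total weight = 3/22 + 1/22 = 2/11
P(Y=0 | obs) = 3/22 / 2/11 = 3/4
P(Y=1 | obs) = 1/22 / 2/11 = 1/4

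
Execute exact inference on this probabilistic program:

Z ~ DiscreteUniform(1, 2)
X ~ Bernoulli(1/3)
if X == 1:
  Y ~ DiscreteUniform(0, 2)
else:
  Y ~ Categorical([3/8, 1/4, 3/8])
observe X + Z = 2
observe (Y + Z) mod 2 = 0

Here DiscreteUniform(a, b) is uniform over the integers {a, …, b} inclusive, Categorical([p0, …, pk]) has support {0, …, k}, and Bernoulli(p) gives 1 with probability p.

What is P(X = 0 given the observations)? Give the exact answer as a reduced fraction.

Enumerate traces; 3 have nonzero weight after conditioning:
  (Z=1, X=1, Y=1) weight 1/18
  (Z=2, X=0, Y=0) weight 1/8
  (Z=2, X=0, Y=2) weight 1/8
Group by X:
  weight(X=0) = 1/4
  weight(X=1) = 1/18
Total weight = 1/4 + 1/18 = 11/36
P(X=0 | obs) = 1/4 / 11/36 = 9/11
P(X=1 | obs) = 1/18 / 11/36 = 2/11

P(X = 0 | obs) = 9/11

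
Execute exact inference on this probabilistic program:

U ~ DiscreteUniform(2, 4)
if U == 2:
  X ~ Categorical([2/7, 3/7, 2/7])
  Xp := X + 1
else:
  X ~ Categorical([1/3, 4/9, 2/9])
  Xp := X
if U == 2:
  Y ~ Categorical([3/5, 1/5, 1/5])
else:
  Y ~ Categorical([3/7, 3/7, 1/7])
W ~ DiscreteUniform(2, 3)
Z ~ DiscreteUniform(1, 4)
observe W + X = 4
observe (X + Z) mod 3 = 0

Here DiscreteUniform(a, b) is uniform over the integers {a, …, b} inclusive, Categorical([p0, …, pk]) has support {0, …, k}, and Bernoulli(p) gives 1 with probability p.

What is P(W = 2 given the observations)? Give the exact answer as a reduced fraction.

Enumerate traces; 27 have nonzero weight after conditioning:
  (U=2, X=1, Y=0, W=3, Z=2) weight 3/280
  (U=2, X=1, Y=1, W=3, Z=2) weight 1/280
  (U=2, X=1, Y=2, W=3, Z=2) weight 1/280
  (U=2, X=2, Y=0, W=2, Z=1) weight 1/140
  (U=2, X=2, Y=0, W=2, Z=4) weight 1/140
  (U=2, X=2, Y=1, W=2, Z=1) weight 1/420
  (U=2, X=2, Y=1, W=2, Z=4) weight 1/420
  (U=2, X=2, Y=2, W=2, Z=1) weight 1/420
  … 19 more
Group by W:
  weight(W=2) = 23/378
  weight(W=3) = 83/1512
Total weight = 23/378 + 83/1512 = 25/216
P(W=2 | obs) = 23/378 / 25/216 = 92/175
P(W=3 | obs) = 83/1512 / 25/216 = 83/175

P(W = 2 | obs) = 92/175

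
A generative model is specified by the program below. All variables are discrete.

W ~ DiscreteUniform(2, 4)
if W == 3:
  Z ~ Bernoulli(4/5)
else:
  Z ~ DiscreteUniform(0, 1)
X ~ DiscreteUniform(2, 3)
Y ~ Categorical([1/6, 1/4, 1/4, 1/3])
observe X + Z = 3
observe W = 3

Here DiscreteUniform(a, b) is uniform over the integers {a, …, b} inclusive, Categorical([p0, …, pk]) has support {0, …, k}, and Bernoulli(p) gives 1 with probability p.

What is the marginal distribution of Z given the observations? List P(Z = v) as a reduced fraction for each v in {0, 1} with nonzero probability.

Enumerate traces; 8 have nonzero weight after conditioning:
  (W=3, Z=0, X=3, Y=0) weight 1/180
  (W=3, Z=0, X=3, Y=1) weight 1/120
  (W=3, Z=0, X=3, Y=2) weight 1/120
  (W=3, Z=0, X=3, Y=3) weight 1/90
  (W=3, Z=1, X=2, Y=0) weight 1/45
  (W=3, Z=1, X=2, Y=1) weight 1/30
  (W=3, Z=1, X=2, Y=2) weight 1/30
  (W=3, Z=1, X=2, Y=3) weight 2/45
Group by Z:
  weight(Z=0) = 1/30
  weight(Z=1) = 2/15
Total weight = 1/30 + 2/15 = 1/6
P(Z=0 | obs) = 1/30 / 1/6 = 1/5
P(Z=1 | obs) = 2/15 / 1/6 = 4/5

P(Z=0) = 1/5, P(Z=1) = 4/5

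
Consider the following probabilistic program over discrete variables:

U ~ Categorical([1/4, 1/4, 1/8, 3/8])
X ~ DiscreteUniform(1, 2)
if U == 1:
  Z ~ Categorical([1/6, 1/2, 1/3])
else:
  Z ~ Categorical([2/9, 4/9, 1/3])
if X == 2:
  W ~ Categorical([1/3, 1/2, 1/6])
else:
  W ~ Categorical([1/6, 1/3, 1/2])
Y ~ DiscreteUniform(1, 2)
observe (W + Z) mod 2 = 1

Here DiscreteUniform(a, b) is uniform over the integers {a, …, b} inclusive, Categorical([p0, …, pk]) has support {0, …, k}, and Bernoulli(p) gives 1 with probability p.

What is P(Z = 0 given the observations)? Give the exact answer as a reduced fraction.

P(Z = 0 | obs) = 25/142

Enumerate traces; 64 have nonzero weight after conditioning:
  (U=0, X=1, Z=0, W=1, Y=1) weight 1/216
  (U=0, X=1, Z=0, W=1, Y=2) weight 1/216
  (U=0, X=1, Z=1, W=0, Y=1) weight 1/216
  (U=0, X=1, Z=1, W=0, Y=2) weight 1/216
  (U=0, X=1, Z=1, W=2, Y=1) weight 1/72
  (U=0, X=1, Z=1, W=2, Y=2) weight 1/72
  (U=0, X=1, Z=2, W=1, Y=1) weight 1/144
  (U=0, X=1, Z=2, W=1, Y=2) weight 1/144
  … 56 more
Group by Z:
  weight(Z=0) = 25/288
  weight(Z=1) = 77/288
  weight(Z=2) = 5/36
Total weight = 25/288 + 77/288 + 5/36 = 71/144
P(Z=0 | obs) = 25/288 / 71/144 = 25/142
P(Z=1 | obs) = 77/288 / 71/144 = 77/142
P(Z=2 | obs) = 5/36 / 71/144 = 20/71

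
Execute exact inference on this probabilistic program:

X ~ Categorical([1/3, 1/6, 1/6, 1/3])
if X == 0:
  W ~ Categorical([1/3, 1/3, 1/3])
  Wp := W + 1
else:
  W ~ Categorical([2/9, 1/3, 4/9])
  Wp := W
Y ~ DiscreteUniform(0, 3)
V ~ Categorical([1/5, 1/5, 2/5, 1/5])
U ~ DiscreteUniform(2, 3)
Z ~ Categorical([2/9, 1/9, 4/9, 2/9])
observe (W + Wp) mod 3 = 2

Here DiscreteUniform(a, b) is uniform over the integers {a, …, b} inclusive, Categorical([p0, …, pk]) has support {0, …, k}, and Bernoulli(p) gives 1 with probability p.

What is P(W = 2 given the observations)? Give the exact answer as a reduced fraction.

P(W = 2 | obs) = 1/3

Enumerate traces; 512 have nonzero weight after conditioning:
  (X=0, W=2, Y=0, V=0, U=2, Z=0) weight 1/1620
  (X=0, W=2, Y=0, V=0, U=2, Z=1) weight 1/3240
  (X=0, W=2, Y=0, V=0, U=2, Z=2) weight 1/810
  (X=0, W=2, Y=0, V=0, U=2, Z=3) weight 1/1620
  (X=0, W=2, Y=0, V=0, U=3, Z=0) weight 1/1620
  (X=0, W=2, Y=0, V=0, U=3, Z=1) weight 1/3240
  (X=0, W=2, Y=0, V=0, U=3, Z=2) weight 1/810
  (X=0, W=2, Y=0, V=0, U=3, Z=3) weight 1/1620
  (X=1, W=1, Y=0, V=0, U=2, Z=0) weight 1/3240
  … 503 more
Group by W:
  weight(W=1) = 2/9
  weight(W=2) = 1/9
Total weight = 2/9 + 1/9 = 1/3
P(W=1 | obs) = 2/9 / 1/3 = 2/3
P(W=2 | obs) = 1/9 / 1/3 = 1/3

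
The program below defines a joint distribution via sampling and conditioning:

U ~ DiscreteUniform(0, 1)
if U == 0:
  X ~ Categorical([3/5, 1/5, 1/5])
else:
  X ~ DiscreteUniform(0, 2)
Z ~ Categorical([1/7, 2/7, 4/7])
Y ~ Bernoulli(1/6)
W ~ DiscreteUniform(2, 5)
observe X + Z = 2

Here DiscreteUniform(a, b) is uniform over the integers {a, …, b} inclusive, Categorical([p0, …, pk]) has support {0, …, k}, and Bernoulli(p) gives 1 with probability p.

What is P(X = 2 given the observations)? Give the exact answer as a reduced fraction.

P(X = 2 | obs) = 1/10

Enumerate traces; 48 have nonzero weight after conditioning:
  (U=0, X=0, Z=2, Y=0, W=2) weight 1/28
  (U=0, X=0, Z=2, Y=0, W=3) weight 1/28
  (U=0, X=0, Z=2, Y=0, W=4) weight 1/28
  (U=0, X=0, Z=2, Y=0, W=5) weight 1/28
  (U=0, X=0, Z=2, Y=1, W=2) weight 1/140
  (U=0, X=0, Z=2, Y=1, W=3) weight 1/140
  (U=0, X=0, Z=2, Y=1, W=4) weight 1/140
  (U=0, X=0, Z=2, Y=1, W=5) weight 1/140
  (U=0, X=1, Z=1, Y=0, W=2) weight 1/168
  (U=0, X=2, Z=0, Y=0, W=2) weight 1/336
  … 38 more
Group by X:
  weight(X=0) = 4/15
  weight(X=1) = 8/105
  weight(X=2) = 4/105
Total weight = 4/15 + 8/105 + 4/105 = 8/21
P(X=0 | obs) = 4/15 / 8/21 = 7/10
P(X=1 | obs) = 8/105 / 8/21 = 1/5
P(X=2 | obs) = 4/105 / 8/21 = 1/10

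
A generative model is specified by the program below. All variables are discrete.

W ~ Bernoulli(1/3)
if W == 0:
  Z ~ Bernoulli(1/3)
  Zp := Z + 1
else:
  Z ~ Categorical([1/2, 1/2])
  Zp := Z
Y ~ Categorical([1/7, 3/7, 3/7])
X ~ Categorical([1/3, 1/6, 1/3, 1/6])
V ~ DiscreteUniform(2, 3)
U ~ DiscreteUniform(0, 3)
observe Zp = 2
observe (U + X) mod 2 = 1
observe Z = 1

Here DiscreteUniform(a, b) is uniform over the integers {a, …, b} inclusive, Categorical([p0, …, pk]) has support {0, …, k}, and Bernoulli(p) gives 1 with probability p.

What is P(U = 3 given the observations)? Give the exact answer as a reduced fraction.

P(U = 3 | obs) = 1/3

Enumerate traces; 48 have nonzero weight after conditioning:
  (W=0, Z=1, Y=0, X=0, V=2, U=1) weight 1/756
  (W=0, Z=1, Y=0, X=0, V=2, U=3) weight 1/756
  (W=0, Z=1, Y=0, X=0, V=3, U=1) weight 1/756
  (W=0, Z=1, Y=0, X=0, V=3, U=3) weight 1/756
  (W=0, Z=1, Y=0, X=1, V=2, U=0) weight 1/1512
  (W=0, Z=1, Y=0, X=1, V=2, U=2) weight 1/1512
  (W=0, Z=1, Y=0, X=1, V=3, U=0) weight 1/1512
  (W=0, Z=1, Y=0, X=1, V=3, U=2) weight 1/1512
  … 40 more
Group by U:
  weight(U=0) = 1/54
  weight(U=1) = 1/27
  weight(U=2) = 1/54
  weight(U=3) = 1/27
Total weight = 1/54 + 1/27 + 1/54 + 1/27 = 1/9
P(U=0 | obs) = 1/54 / 1/9 = 1/6
P(U=1 | obs) = 1/27 / 1/9 = 1/3
P(U=2 | obs) = 1/54 / 1/9 = 1/6
P(U=3 | obs) = 1/27 / 1/9 = 1/3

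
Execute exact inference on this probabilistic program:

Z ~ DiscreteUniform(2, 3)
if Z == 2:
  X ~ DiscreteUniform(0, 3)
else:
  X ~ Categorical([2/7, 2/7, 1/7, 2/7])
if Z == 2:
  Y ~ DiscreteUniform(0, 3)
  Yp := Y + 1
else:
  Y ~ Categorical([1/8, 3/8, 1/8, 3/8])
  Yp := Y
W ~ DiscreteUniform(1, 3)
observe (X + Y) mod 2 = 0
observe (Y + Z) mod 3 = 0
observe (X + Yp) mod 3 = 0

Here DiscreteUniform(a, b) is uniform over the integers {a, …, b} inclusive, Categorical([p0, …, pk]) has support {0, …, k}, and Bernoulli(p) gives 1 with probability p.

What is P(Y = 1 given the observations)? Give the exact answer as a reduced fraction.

Enumerate traces; 9 have nonzero weight after conditioning:
  (Z=2, X=1, Y=1, W=1) weight 1/96
  (Z=2, X=1, Y=1, W=2) weight 1/96
  (Z=2, X=1, Y=1, W=3) weight 1/96
  (Z=3, X=0, Y=0, W=1) weight 1/168
  (Z=3, X=0, Y=0, W=2) weight 1/168
  (Z=3, X=0, Y=0, W=3) weight 1/168
  (Z=3, X=3, Y=3, W=1) weight 1/56
  (Z=3, X=3, Y=3, W=2) weight 1/56
  … 1 more
Group by Y:
  weight(Y=0) = 1/56
  weight(Y=1) = 1/32
  weight(Y=3) = 3/56
Total weight = 1/56 + 1/32 + 3/56 = 23/224
P(Y=0 | obs) = 1/56 / 23/224 = 4/23
P(Y=1 | obs) = 1/32 / 23/224 = 7/23
P(Y=3 | obs) = 3/56 / 23/224 = 12/23

P(Y = 1 | obs) = 7/23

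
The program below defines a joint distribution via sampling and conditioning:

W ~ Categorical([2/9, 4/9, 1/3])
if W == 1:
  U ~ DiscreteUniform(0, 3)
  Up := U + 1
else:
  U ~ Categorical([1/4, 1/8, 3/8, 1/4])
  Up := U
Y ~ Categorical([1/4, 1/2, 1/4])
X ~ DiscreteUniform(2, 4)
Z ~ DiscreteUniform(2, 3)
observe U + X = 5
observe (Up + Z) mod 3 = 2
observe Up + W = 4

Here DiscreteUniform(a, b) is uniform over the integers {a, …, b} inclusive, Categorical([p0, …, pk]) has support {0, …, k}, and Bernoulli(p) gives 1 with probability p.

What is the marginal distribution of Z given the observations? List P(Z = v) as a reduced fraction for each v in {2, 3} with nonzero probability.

Enumerate traces; 6 have nonzero weight after conditioning:
  (W=1, U=2, Y=0, X=3, Z=2) weight 1/216
  (W=1, U=2, Y=1, X=3, Z=2) weight 1/108
  (W=1, U=2, Y=2, X=3, Z=2) weight 1/216
  (W=2, U=2, Y=0, X=3, Z=3) weight 1/192
  (W=2, U=2, Y=1, X=3, Z=3) weight 1/96
  (W=2, U=2, Y=2, X=3, Z=3) weight 1/192
Group by Z:
  weight(Z=2) = 1/54
  weight(Z=3) = 1/48
Total weight = 1/54 + 1/48 = 17/432
P(Z=2 | obs) = 1/54 / 17/432 = 8/17
P(Z=3 | obs) = 1/48 / 17/432 = 9/17

P(Z=2) = 8/17, P(Z=3) = 9/17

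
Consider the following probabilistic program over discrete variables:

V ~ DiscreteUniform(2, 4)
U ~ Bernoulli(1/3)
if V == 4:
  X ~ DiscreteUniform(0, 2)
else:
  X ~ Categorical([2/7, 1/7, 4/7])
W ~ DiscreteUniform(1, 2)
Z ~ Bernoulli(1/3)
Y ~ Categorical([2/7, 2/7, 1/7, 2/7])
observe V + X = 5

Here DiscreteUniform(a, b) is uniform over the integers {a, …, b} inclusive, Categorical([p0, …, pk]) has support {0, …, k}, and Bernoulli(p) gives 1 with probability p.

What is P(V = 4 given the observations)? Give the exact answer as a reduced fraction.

Enumerate traces; 64 have nonzero weight after conditioning:
  (V=3, U=0, X=2, W=1, Z=0, Y=0) weight 16/1323
  (V=3, U=0, X=2, W=1, Z=0, Y=1) weight 16/1323
  (V=3, U=0, X=2, W=1, Z=0, Y=2) weight 8/1323
  (V=3, U=0, X=2, W=1, Z=0, Y=3) weight 16/1323
  (V=3, U=0, X=2, W=1, Z=1, Y=0) weight 8/1323
  (V=3, U=0, X=2, W=1, Z=1, Y=1) weight 8/1323
  (V=3, U=0, X=2, W=1, Z=1, Y=2) weight 4/1323
  (V=3, U=0, X=2, W=1, Z=1, Y=3) weight 8/1323
  (V=4, U=0, X=1, W=1, Z=0, Y=0) weight 4/567
  … 55 more
Group by V:
  weight(V=3) = 4/21
  weight(V=4) = 1/9
Total weight = 4/21 + 1/9 = 19/63
P(V=3 | obs) = 4/21 / 19/63 = 12/19
P(V=4 | obs) = 1/9 / 19/63 = 7/19

P(V = 4 | obs) = 7/19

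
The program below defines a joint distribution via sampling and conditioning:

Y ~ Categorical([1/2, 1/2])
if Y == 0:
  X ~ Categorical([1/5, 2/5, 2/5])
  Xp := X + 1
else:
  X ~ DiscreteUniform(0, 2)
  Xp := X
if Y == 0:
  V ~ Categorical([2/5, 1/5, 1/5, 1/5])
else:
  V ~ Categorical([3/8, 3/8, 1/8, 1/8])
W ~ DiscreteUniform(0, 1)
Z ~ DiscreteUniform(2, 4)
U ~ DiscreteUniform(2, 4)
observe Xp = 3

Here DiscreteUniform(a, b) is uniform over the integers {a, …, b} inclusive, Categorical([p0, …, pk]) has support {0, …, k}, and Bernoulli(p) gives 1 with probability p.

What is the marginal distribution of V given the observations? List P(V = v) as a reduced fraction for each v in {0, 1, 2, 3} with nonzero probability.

P(V=0) = 2/5, P(V=1) = 1/5, P(V=2) = 1/5, P(V=3) = 1/5

Enumerate traces; 72 have nonzero weight after conditioning:
  (Y=0, X=2, V=0, W=0, Z=2, U=2) weight 1/225
  (Y=0, X=2, V=0, W=0, Z=2, U=3) weight 1/225
  (Y=0, X=2, V=0, W=0, Z=2, U=4) weight 1/225
  (Y=0, X=2, V=0, W=0, Z=3, U=2) weight 1/225
  (Y=0, X=2, V=0, W=0, Z=3, U=3) weight 1/225
  (Y=0, X=2, V=0, W=0, Z=3, U=4) weight 1/225
  (Y=0, X=2, V=0, W=0, Z=4, U=2) weight 1/225
  (Y=0, X=2, V=0, W=0, Z=4, U=3) weight 1/225
  (Y=0, X=2, V=1, W=0, Z=2, U=2) weight 1/450
  (Y=0, X=2, V=2, W=0, Z=2, U=2) weight 1/450
  … 62 more
Group by V:
  weight(V=0) = 2/25
  weight(V=1) = 1/25
  weight(V=2) = 1/25
  weight(V=3) = 1/25
Total weight = 2/25 + 1/25 + 1/25 + 1/25 = 1/5
P(V=0 | obs) = 2/25 / 1/5 = 2/5
P(V=1 | obs) = 1/25 / 1/5 = 1/5
P(V=2 | obs) = 1/25 / 1/5 = 1/5
P(V=3 | obs) = 1/25 / 1/5 = 1/5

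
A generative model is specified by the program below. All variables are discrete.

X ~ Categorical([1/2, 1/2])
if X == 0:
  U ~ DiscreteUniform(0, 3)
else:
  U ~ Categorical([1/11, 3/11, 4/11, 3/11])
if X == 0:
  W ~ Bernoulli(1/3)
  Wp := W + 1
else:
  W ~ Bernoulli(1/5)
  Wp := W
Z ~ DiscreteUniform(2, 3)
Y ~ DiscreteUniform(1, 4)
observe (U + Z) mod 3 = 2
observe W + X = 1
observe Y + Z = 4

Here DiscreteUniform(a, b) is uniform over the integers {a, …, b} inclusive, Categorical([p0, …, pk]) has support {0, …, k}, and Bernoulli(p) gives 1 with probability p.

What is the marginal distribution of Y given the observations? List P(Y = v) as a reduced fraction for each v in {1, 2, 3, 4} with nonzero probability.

Enumerate traces; 6 have nonzero weight after conditioning:
  (X=0, U=0, W=1, Z=2, Y=2) weight 1/192
  (X=0, U=2, W=1, Z=3, Y=1) weight 1/192
  (X=0, U=3, W=1, Z=2, Y=2) weight 1/192
  (X=1, U=0, W=0, Z=2, Y=2) weight 1/220
  (X=1, U=2, W=0, Z=3, Y=1) weight 1/55
  (X=1, U=3, W=0, Z=2, Y=2) weight 3/220
Group by Y:
  weight(Y=1) = 247/10560
  weight(Y=2) = 151/5280
Total weight = 247/10560 + 151/5280 = 183/3520
P(Y=1 | obs) = 247/10560 / 183/3520 = 247/549
P(Y=2 | obs) = 151/5280 / 183/3520 = 302/549

P(Y=1) = 247/549, P(Y=2) = 302/549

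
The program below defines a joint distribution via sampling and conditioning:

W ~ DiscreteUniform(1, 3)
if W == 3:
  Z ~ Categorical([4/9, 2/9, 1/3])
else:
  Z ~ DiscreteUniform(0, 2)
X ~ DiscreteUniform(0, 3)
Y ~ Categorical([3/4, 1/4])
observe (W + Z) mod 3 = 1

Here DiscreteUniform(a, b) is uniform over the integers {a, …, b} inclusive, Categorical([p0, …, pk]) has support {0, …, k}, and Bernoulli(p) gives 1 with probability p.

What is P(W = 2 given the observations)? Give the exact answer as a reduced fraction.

Enumerate traces; 24 have nonzero weight after conditioning:
  (W=1, Z=0, X=0, Y=0) weight 1/48
  (W=1, Z=0, X=0, Y=1) weight 1/144
  (W=1, Z=0, X=1, Y=0) weight 1/48
  (W=1, Z=0, X=1, Y=1) weight 1/144
  (W=1, Z=0, X=2, Y=0) weight 1/48
  (W=1, Z=0, X=2, Y=1) weight 1/144
  (W=1, Z=0, X=3, Y=0) weight 1/48
  (W=1, Z=0, X=3, Y=1) weight 1/144
  (W=2, Z=2, X=0, Y=0) weight 1/48
  (W=3, Z=1, X=0, Y=0) weight 1/72
  … 14 more
Group by W:
  weight(W=1) = 1/9
  weight(W=2) = 1/9
  weight(W=3) = 2/27
Total weight = 1/9 + 1/9 + 2/27 = 8/27
P(W=1 | obs) = 1/9 / 8/27 = 3/8
P(W=2 | obs) = 1/9 / 8/27 = 3/8
P(W=3 | obs) = 2/27 / 8/27 = 1/4

P(W = 2 | obs) = 3/8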